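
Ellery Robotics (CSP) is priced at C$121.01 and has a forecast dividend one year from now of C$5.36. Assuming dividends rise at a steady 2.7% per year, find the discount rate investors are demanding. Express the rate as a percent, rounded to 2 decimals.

7.13%

Rearranging the constant-growth DDM: r = D₁/P₀ + g.
r = 5.3600 / 121.01 + 0.027 = 0.04429 + 0.027 = 0.07129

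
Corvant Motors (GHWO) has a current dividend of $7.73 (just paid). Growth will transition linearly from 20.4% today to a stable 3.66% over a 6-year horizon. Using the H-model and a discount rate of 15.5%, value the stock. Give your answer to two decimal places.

$100.46

H-model: P₀ = D₀[(1+g_L) + H(g_S−g_L)]/(r−g_L), with H = 6/2 = 3.
P₀ = 7.73 × [(1+0.0366) + 3×(0.204−0.0366)] / (0.155−0.0366)
   = 7.73 × 1.5388 / 0.1184 = 100.4639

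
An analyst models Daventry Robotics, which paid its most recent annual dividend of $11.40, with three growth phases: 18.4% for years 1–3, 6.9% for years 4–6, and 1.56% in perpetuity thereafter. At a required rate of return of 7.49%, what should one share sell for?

Three-stage DDM. Project D₁…D_6; terminal Gordon value at t=6 with g = 0.0156; discount at r = 0.0749.
D_1 = 13.4976
D_2 = 15.9812
D_3 = 18.9217
D_4 = 20.2273
D_5 = 21.6230
D_6 = 23.1150
TV_6 = 23.4755/(0.0749−0.0156) = 395.8777
P₀ = Σ Dₜ/(1+r)ᵗ + TV_6/(1+r)^6 = 343.4874

$343.49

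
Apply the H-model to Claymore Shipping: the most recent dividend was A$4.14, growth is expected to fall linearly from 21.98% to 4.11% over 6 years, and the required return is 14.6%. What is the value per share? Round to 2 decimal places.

H-model: P₀ = D₀[(1+g_L) + H(g_S−g_L)]/(r−g_L), with H = 6/2 = 3.
P₀ = 4.14 × [(1+0.0411) + 3×(0.2198−0.0411)] / (0.146−0.0411)
   = 4.14 × 1.5772 / 0.1049 = 62.2460

A$62.25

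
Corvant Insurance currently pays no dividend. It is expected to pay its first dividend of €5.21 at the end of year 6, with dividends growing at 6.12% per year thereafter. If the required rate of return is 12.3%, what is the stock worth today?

€47.20

Deferred-dividend DDM. At t=5 the remaining stream is a growing perpetuity with first payment D_6 = 5.21.
V_5 = D_6/(r−g) = 5.21/(0.123−0.0612) = 84.3042
P₀ = V_5/(1+r)^5 = 84.3042/(1+0.123)^5 = 47.2009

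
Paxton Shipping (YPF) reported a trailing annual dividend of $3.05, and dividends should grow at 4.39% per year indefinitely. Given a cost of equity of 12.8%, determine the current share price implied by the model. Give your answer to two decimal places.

$37.86

Gordon growth model: P₀ = D₁/(r − g). D₁ = 3.05 × (1 + 0.0439) = 3.1839.
P₀ = 3.1839 / (0.128 − 0.0439) = 3.1839 / 0.0841 = 37.8584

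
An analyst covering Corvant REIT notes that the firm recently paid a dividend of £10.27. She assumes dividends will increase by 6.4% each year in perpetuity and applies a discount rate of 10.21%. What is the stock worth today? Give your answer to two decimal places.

£286.81

Gordon growth model: P₀ = D₁/(r − g). D₁ = 10.27 × (1 + 0.064) = 10.9273.
P₀ = 10.9273 / (0.1021 − 0.064) = 10.9273 / 0.0381 = 286.8052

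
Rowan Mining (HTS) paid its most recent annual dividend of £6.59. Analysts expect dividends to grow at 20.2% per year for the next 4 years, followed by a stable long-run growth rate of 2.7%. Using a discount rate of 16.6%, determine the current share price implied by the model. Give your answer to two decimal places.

£83.45

Two-stage DDM. Project D₁…D_4 at 0.202, terminal growth 0.027, discount at r = 0.166.
D_1 = 7.9212
D_2 = 9.5213
D_3 = 11.4446
D_4 = 13.7564
Terminal value at t=4: TV = D_5/(r−g) = 14.1278/(0.166−0.027) = 101.6387
P₀ = 7.9212/(1+0.166)^1 + 9.5213/(1+0.166)^2 + 11.4446/(1+0.166)^3 + 13.7564/(1+0.166)^4 + 101.6387/(1+0.166)^4 = 83.4460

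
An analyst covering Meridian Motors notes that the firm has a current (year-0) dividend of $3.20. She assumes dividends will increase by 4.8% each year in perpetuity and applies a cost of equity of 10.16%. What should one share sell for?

$62.57

Gordon growth model: P₀ = D₁/(r − g). D₁ = 3.20 × (1 + 0.048) = 3.3536.
P₀ = 3.3536 / (0.1016 − 0.048) = 3.3536 / 0.0536 = 62.5672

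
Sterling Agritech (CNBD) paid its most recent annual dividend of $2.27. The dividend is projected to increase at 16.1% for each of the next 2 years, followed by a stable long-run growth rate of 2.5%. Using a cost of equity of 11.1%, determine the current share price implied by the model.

Two-stage DDM. Project D₁…D_2 at 0.161, terminal growth 0.025, discount at r = 0.111.
D_1 = 2.6355
D_2 = 3.0598
Terminal value at t=2: TV = D_3/(r−g) = 3.1363/(0.111−0.025) = 36.4683
P₀ = 2.6355/(1+0.111)^1 + 3.0598/(1+0.111)^2 + 36.4683/(1+0.111)^2 = 34.3963

$34.40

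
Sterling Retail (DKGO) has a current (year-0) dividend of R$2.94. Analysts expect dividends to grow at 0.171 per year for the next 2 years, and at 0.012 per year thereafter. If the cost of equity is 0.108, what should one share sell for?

R$41.01

Two-stage DDM. Project D₁…D_2 at 0.171, terminal growth 0.012, discount at r = 0.108.
D_1 = 3.4427
D_2 = 4.0314
Terminal value at t=2: TV = D_3/(r−g) = 4.0798/(0.108−0.012) = 42.4982
P₀ = 3.4427/(1+0.108)^1 + 4.0314/(1+0.108)^2 + 42.4982/(1+0.108)^2 = 41.0081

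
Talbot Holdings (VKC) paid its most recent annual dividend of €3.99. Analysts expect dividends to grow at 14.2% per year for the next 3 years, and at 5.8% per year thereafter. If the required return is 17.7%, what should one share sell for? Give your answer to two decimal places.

€43.67

Two-stage DDM. Project D₁…D_3 at 0.142, terminal growth 0.058, discount at r = 0.177.
D_1 = 4.5566
D_2 = 5.2036
D_3 = 5.9425
Terminal value at t=3: TV = D_4/(r−g) = 6.2872/(0.177−0.058) = 52.8336
P₀ = 4.5566/(1+0.177)^1 + 5.2036/(1+0.177)^2 + 5.9425/(1+0.177)^3 + 52.8336/(1+0.177)^3 = 43.6748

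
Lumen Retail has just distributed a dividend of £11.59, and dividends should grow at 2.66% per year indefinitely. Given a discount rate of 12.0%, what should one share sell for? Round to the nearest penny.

Gordon growth model: P₀ = D₁/(r − g). D₁ = 11.59 × (1 + 0.0266) = 11.8983.
P₀ = 11.8983 / (0.12 − 0.0266) = 11.8983 / 0.0934 = 127.3907

£127.39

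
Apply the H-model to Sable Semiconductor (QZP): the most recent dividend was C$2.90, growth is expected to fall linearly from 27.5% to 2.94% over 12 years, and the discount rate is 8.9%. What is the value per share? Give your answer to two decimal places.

C$121.79

H-model: P₀ = D₀[(1+g_L) + H(g_S−g_L)]/(r−g_L), with H = 12/2 = 6.
P₀ = 2.90 × [(1+0.0294) + 6×(0.275−0.0294)] / (0.089−0.0294)
   = 2.90 × 2.5030 / 0.0596 = 121.7903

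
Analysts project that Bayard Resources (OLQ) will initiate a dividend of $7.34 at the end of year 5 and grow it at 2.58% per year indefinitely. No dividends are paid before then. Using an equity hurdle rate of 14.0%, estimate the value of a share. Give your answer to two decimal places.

Deferred-dividend DDM. At t=4 the remaining stream is a growing perpetuity with first payment D_5 = 7.34.
V_4 = D_5/(r−g) = 7.34/(0.14−0.0258) = 64.2732
P₀ = V_4/(1+r)^4 = 64.2732/(1+0.14)^4 = 38.0549

$38.05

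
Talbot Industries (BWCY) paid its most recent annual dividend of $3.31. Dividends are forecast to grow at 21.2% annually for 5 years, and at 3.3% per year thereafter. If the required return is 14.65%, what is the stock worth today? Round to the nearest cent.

$59.38

Two-stage DDM. Project D₁…D_5 at 0.212, terminal growth 0.033, discount at r = 0.1465.
D_1 = 4.0117
D_2 = 4.8622
D_3 = 5.8930
D_4 = 7.1423
D_5 = 8.6565
Terminal value at t=5: TV = D_6/(r−g) = 8.9421/(0.1465−0.033) = 78.7854
P₀ = 4.0117/(1+0.1465)^1 + 4.8622/(1+0.1465)^2 + 5.8930/(1+0.1465)^3 + 7.1423/(1+0.1465)^4 + 8.6565/(1+0.1465)^5 + 78.7854/(1+0.1465)^5 = 59.3839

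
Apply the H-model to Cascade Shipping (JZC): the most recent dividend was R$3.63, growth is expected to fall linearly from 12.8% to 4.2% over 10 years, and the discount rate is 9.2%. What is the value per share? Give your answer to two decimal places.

H-model: P₀ = D₀[(1+g_L) + H(g_S−g_L)]/(r−g_L), with H = 10/2 = 5.
P₀ = 3.63 × [(1+0.042) + 5×(0.128−0.042)] / (0.092−0.042)
   = 3.63 × 1.4720 / 0.05 = 106.8672

R$106.87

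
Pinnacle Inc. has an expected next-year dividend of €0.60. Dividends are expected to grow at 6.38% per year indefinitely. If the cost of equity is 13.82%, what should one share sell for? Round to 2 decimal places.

€8.06

Gordon growth model: P₀ = D₁/(r − g), with D₁ = 0.60 given directly.
P₀ = 0.6000 / (0.1382 − 0.0638) = 0.6000 / 0.0744 = 8.0645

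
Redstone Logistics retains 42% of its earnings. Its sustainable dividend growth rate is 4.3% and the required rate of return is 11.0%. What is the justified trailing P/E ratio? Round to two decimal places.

Payout ratio b = 1 − 0.42 = 0.58.
Justified trailing P/E = b(1+g)/(r−g) = 0.58×(1+0.043)/(0.11−0.043) = 9.0290

9.03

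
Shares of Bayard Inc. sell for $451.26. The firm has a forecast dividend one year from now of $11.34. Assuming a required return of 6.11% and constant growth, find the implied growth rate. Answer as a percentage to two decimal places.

From P₀ = D₁/(r − g), the implied growth is g = r − D₁/P₀.
g = 0.0611 − 11.34/451.26 = 0.0611 − 0.02513 = 0.03597

3.60%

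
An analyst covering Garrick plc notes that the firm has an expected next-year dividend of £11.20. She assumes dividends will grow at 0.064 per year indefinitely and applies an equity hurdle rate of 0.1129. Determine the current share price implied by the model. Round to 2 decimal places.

Gordon growth model: P₀ = D₁/(r − g), with D₁ = 11.20 given directly.
P₀ = 11.2000 / (0.1129 − 0.064) = 11.2000 / 0.0489 = 229.0389

£229.04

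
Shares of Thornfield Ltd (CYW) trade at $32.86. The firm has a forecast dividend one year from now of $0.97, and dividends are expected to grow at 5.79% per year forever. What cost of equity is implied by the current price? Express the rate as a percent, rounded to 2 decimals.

8.74%

Rearranging the constant-growth DDM: r = D₁/P₀ + g.
r = 0.9700 / 32.86 + 0.0579 = 0.02952 + 0.0579 = 0.08742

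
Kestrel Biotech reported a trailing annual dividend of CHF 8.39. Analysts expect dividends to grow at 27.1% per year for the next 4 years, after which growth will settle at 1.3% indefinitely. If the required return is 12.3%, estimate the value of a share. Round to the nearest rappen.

CHF 172.95

Two-stage DDM. Project D₁…D_4 at 0.271, terminal growth 0.013, discount at r = 0.123.
D_1 = 10.6637
D_2 = 13.5535
D_3 = 17.2266
D_4 = 21.8950
Terminal value at t=4: TV = D_5/(r−g) = 22.1796/(0.123−0.013) = 201.6327
P₀ = 10.6637/(1+0.123)^1 + 13.5535/(1+0.123)^2 + 17.2266/(1+0.123)^3 + 21.8950/(1+0.123)^4 + 201.6327/(1+0.123)^4 = 172.9504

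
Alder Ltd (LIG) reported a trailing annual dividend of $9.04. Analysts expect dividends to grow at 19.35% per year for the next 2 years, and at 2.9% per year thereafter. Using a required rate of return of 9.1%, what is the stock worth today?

Two-stage DDM. Project D₁…D_2 at 0.1935, terminal growth 0.029, discount at r = 0.091.
D_1 = 10.7892
D_2 = 12.8770
Terminal value at t=2: TV = D_3/(r−g) = 13.2504/(0.091−0.029) = 213.7160
P₀ = 10.7892/(1+0.091)^1 + 12.8770/(1+0.091)^2 + 213.7160/(1+0.091)^2 = 200.2586

$200.26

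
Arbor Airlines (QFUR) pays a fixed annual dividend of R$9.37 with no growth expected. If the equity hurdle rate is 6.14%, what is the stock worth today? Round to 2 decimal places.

Zero-growth DDM (perpetuity): P₀ = D/r = 9.37 / 0.0614 = 152.6059

R$152.61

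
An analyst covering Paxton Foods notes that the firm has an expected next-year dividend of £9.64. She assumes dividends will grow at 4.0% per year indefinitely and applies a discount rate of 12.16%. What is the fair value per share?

Gordon growth model: P₀ = D₁/(r − g), with D₁ = 9.64 given directly.
P₀ = 9.6400 / (0.1216 − 0.04) = 9.6400 / 0.0816 = 118.1373

£118.14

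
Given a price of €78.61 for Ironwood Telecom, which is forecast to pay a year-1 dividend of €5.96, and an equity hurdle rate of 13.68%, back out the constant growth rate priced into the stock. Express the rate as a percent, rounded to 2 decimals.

From P₀ = D₁/(r − g), the implied growth is g = r − D₁/P₀.
g = 0.1368 − 5.96/78.61 = 0.1368 − 0.07582 = 0.06098

6.10%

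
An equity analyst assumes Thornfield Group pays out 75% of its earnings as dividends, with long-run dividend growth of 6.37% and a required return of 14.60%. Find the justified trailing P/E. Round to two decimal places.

Justified trailing P/E = b(1+g)/(r−g) = 0.75×(1+0.0637)/(0.146−0.0637) = 9.6935

9.69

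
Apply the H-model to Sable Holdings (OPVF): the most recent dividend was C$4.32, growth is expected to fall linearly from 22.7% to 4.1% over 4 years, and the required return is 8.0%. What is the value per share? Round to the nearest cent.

H-model: P₀ = D₀[(1+g_L) + H(g_S−g_L)]/(r−g_L), with H = 4/2 = 2.
P₀ = 4.32 × [(1+0.041) + 2×(0.227−0.041)] / (0.08−0.041)
   = 4.32 × 1.4130 / 0.039 = 156.5169

C$156.52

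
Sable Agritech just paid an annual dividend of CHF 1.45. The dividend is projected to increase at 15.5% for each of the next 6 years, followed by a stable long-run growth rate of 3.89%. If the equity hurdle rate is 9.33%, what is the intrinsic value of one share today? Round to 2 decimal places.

Two-stage DDM. Project D₁…D_6 at 0.155, terminal growth 0.0389, discount at r = 0.0933.
D_1 = 1.6747
D_2 = 1.9343
D_3 = 2.2342
D_4 = 2.5805
D_5 = 2.9804
D_6 = 3.4424
Terminal value at t=6: TV = D_7/(r−g) = 3.5763/(0.0933−0.0389) = 65.7408
P₀ = 1.6747/(1+0.0933)^1 + 1.9343/(1+0.0933)^2 + 2.2342/(1+0.0933)^3 + 2.5805/(1+0.0933)^4 + 2.9804/(1+0.0933)^5 + 3.4424/(1+0.0933)^6 + 65.7408/(1+0.0933)^6 = 49.0840

CHF 49.08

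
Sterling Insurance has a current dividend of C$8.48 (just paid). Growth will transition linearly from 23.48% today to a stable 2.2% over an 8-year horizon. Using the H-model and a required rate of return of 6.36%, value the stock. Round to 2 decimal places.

C$381.84

H-model: P₀ = D₀[(1+g_L) + H(g_S−g_L)]/(r−g_L), with H = 8/2 = 4.
P₀ = 8.48 × [(1+0.022) + 4×(0.2348−0.022)] / (0.0636−0.022)
   = 8.48 × 1.8732 / 0.0416 = 381.8446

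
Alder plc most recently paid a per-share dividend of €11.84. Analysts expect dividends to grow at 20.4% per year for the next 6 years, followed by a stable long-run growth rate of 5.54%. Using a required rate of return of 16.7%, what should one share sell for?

€214.39

Two-stage DDM. Project D₁…D_6 at 0.204, terminal growth 0.0554, discount at r = 0.167.
D_1 = 14.2554
D_2 = 17.1635
D_3 = 20.6648
D_4 = 24.8804
D_5 = 29.9560
D_6 = 36.0671
Terminal value at t=6: TV = D_7/(r−g) = 38.0652/(0.167−0.0554) = 341.0857
P₀ = 14.2554/(1+0.167)^1 + 17.1635/(1+0.167)^2 + 20.6648/(1+0.167)^3 + 24.8804/(1+0.167)^4 + 29.9560/(1+0.167)^5 + 36.0671/(1+0.167)^6 + 341.0857/(1+0.167)^6 = 214.3857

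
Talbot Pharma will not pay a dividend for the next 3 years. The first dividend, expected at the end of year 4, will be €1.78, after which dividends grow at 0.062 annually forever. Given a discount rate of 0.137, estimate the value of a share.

Deferred-dividend DDM. At t=3 the remaining stream is a growing perpetuity with first payment D_4 = 1.78.
V_3 = D_4/(r−g) = 1.78/(0.137−0.062) = 23.7333
P₀ = V_3/(1+r)^3 = 23.7333/(1+0.137)^3 = 16.1465

€16.15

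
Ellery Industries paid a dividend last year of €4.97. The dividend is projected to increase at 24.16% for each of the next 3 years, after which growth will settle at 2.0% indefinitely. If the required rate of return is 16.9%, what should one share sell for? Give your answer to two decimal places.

Two-stage DDM. Project D₁…D_3 at 0.2416, terminal growth 0.02, discount at r = 0.169.
D_1 = 6.1708
D_2 = 7.6616
D_3 = 9.5126
Terminal value at t=3: TV = D_4/(r−g) = 9.7029/(0.169−0.02) = 65.1202
P₀ = 6.1708/(1+0.169)^1 + 7.6616/(1+0.169)^2 + 9.5126/(1+0.169)^3 + 65.1202/(1+0.169)^3 = 57.6034

€57.60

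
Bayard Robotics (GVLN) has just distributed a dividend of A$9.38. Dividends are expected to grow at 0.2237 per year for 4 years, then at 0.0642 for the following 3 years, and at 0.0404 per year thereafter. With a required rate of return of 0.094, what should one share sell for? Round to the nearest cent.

A$354.09

Three-stage DDM. Project D₁…D_7; terminal Gordon value at t=7 with g = 0.0404; discount at r = 0.094.
D_1 = 11.4783
D_2 = 14.0460
D_3 = 17.1881
D_4 = 21.0331
D_5 = 22.3834
D_6 = 23.8204
D_7 = 25.3497
TV_7 = 26.3738/(0.094−0.0404) = 492.0486
P₀ = Σ Dₜ/(1+r)ᵗ + TV_7/(1+r)^7 = 354.0867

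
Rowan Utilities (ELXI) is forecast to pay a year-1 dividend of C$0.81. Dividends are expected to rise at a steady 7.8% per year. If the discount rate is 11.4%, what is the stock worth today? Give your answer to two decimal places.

Gordon growth model: P₀ = D₁/(r − g), with D₁ = 0.81 given directly.
P₀ = 0.8100 / (0.114 − 0.078) = 0.8100 / 0.036 = 22.5000

C$22.50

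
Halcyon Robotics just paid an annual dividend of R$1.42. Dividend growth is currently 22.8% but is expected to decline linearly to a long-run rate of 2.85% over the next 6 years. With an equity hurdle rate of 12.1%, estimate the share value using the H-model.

R$24.98

H-model: P₀ = D₀[(1+g_L) + H(g_S−g_L)]/(r−g_L), with H = 6/2 = 3.
P₀ = 1.42 × [(1+0.0285) + 3×(0.228−0.0285)] / (0.121−0.0285)
   = 1.42 × 1.6270 / 0.0925 = 24.9766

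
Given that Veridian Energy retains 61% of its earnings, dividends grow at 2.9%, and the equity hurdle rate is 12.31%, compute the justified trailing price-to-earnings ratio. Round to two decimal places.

Payout ratio b = 1 − 0.61 = 0.39.
Justified trailing P/E = b(1+g)/(r−g) = 0.39×(1+0.029)/(0.1231−0.029) = 4.2647

4.26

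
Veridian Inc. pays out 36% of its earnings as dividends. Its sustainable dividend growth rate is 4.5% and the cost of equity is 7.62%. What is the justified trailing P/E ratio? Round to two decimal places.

Justified trailing P/E = b(1+g)/(r−g) = 0.36×(1+0.045)/(0.0762−0.045) = 12.0577

12.06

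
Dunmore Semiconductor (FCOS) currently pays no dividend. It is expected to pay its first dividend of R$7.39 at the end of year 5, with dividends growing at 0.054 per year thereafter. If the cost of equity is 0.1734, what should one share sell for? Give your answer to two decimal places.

Deferred-dividend DDM. At t=4 the remaining stream is a growing perpetuity with first payment D_5 = 7.39.
V_4 = D_5/(r−g) = 7.39/(0.1734−0.054) = 61.8928
P₀ = V_4/(1+r)^4 = 61.8928/(1+0.1734)^4 = 32.6479

R$32.65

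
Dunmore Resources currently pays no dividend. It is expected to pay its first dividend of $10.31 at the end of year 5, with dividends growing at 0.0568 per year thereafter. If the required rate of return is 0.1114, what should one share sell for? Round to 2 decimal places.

$123.76

Deferred-dividend DDM. At t=4 the remaining stream is a growing perpetuity with first payment D_5 = 10.31.
V_4 = D_5/(r−g) = 10.31/(0.1114−0.0568) = 188.8278
P₀ = V_4/(1+r)^4 = 188.8278/(1+0.1114)^4 = 123.7612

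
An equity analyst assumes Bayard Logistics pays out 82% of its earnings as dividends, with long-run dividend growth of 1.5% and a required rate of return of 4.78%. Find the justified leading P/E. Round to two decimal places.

Justified leading P/E = b/(r−g) = 0.82/(0.0478−0.015) = 25.0000

25.00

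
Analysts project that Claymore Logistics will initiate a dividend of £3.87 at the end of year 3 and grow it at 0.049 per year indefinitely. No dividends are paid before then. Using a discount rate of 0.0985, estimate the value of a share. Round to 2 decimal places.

£64.79

Deferred-dividend DDM. At t=2 the remaining stream is a growing perpetuity with first payment D_3 = 3.87.
V_2 = D_3/(r−g) = 3.87/(0.0985−0.049) = 78.1818
P₀ = V_2/(1+r)^2 = 78.1818/(1+0.0985)^2 = 64.7897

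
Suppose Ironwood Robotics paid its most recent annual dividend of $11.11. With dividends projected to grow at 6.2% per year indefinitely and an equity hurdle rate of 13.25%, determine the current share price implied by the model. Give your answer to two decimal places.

$167.36

Gordon growth model: P₀ = D₁/(r − g). D₁ = 11.11 × (1 + 0.062) = 11.7988.
P₀ = 11.7988 / (0.1325 − 0.062) = 11.7988 / 0.0705 = 167.3591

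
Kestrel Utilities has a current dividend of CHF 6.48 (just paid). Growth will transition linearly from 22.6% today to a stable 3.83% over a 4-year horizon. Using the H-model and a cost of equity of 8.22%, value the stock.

H-model: P₀ = D₀[(1+g_L) + H(g_S−g_L)]/(r−g_L), with H = 4/2 = 2.
P₀ = 6.48 × [(1+0.0383) + 2×(0.226−0.0383)] / (0.0822−0.0383)
   = 6.48 × 1.4137 / 0.0439 = 208.6737

CHF 208.67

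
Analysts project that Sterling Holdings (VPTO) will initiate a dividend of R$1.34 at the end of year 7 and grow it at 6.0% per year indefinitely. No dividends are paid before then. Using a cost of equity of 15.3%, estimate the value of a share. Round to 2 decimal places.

Deferred-dividend DDM. At t=6 the remaining stream is a growing perpetuity with first payment D_7 = 1.34.
V_6 = D_7/(r−g) = 1.34/(0.153−0.06) = 14.4086
P₀ = V_6/(1+r)^6 = 14.4086/(1+0.153)^6 = 6.1326

R$6.13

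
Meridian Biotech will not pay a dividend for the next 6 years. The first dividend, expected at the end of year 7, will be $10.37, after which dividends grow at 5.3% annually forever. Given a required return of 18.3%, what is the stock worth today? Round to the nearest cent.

$29.10

Deferred-dividend DDM. At t=6 the remaining stream is a growing perpetuity with first payment D_7 = 10.37.
V_6 = D_7/(r−g) = 10.37/(0.183−0.053) = 79.7692
P₀ = V_6/(1+r)^6 = 79.7692/(1+0.183)^6 = 29.1023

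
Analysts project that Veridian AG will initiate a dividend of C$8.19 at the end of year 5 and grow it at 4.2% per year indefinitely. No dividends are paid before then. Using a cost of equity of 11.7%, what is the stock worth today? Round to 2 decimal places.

C$70.15

Deferred-dividend DDM. At t=4 the remaining stream is a growing perpetuity with first payment D_5 = 8.19.
V_4 = D_5/(r−g) = 8.19/(0.117−0.042) = 109.2000
P₀ = V_4/(1+r)^4 = 109.2000/(1+0.117)^4 = 70.1471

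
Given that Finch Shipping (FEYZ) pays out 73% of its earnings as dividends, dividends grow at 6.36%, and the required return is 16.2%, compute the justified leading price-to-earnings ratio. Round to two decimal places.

Justified leading P/E = b/(r−g) = 0.73/(0.162−0.0636) = 7.4187

7.42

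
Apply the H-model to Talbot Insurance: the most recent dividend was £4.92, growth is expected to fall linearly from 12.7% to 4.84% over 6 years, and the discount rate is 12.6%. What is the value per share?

£81.42

H-model: P₀ = D₀[(1+g_L) + H(g_S−g_L)]/(r−g_L), with H = 6/2 = 3.
P₀ = 4.92 × [(1+0.0484) + 3×(0.127−0.0484)] / (0.126−0.0484)
   = 4.92 × 1.2842 / 0.0776 = 81.4209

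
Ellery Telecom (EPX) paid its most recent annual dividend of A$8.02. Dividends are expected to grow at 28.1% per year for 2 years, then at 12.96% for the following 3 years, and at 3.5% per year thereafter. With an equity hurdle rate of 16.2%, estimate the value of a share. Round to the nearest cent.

Three-stage DDM. Project D₁…D_5; terminal Gordon value at t=5 with g = 0.035; discount at r = 0.162.
D_1 = 10.2736
D_2 = 13.1605
D_3 = 14.8661
D_4 = 16.7928
D_5 = 18.9691
TV_5 = 19.6330/(0.162−0.035) = 154.5907
P₀ = Σ Dₜ/(1+r)ᵗ + TV_5/(1+r)^5 = 119.1993

A$119.20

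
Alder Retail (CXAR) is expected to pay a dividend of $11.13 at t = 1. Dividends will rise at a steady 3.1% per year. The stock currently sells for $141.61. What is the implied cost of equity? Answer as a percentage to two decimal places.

Rearranging the constant-growth DDM: r = D₁/P₀ + g.
r = 11.1300 / 141.61 + 0.031 = 0.07860 + 0.031 = 0.10960

10.96%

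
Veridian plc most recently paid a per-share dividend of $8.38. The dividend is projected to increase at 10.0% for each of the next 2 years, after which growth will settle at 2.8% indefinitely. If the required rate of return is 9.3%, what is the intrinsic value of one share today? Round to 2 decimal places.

$151.16

Two-stage DDM. Project D₁…D_2 at 0.1, terminal growth 0.028, discount at r = 0.093.
D_1 = 9.2180
D_2 = 10.1398
Terminal value at t=2: TV = D_3/(r−g) = 10.4237/(0.093−0.028) = 160.3648
P₀ = 9.2180/(1+0.093)^1 + 10.1398/(1+0.093)^2 + 160.3648/(1+0.093)^2 = 151.1573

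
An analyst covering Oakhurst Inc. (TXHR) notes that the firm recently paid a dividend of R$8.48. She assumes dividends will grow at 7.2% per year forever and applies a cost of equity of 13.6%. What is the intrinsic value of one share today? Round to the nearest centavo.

Gordon growth model: P₀ = D₁/(r − g). D₁ = 8.48 × (1 + 0.072) = 9.0906.
P₀ = 9.0906 / (0.136 − 0.072) = 9.0906 / 0.064 = 142.0400

R$142.04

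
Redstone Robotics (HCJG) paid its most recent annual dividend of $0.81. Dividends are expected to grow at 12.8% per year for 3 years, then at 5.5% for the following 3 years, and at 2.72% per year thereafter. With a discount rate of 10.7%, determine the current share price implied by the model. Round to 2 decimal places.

Three-stage DDM. Project D₁…D_6; terminal Gordon value at t=6 with g = 0.0272; discount at r = 0.107.
D_1 = 0.9137
D_2 = 1.0306
D_3 = 1.1626
D_4 = 1.2265
D_5 = 1.2939
D_6 = 1.3651
TV_6 = 1.4022/(0.107−0.0272) = 17.5720
P₀ = Σ Dₜ/(1+r)ᵗ + TV_6/(1+r)^6 = 14.4088

$14.41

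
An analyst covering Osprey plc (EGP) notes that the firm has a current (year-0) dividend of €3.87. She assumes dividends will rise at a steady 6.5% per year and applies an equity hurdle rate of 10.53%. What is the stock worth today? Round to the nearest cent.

Gordon growth model: P₀ = D₁/(r − g). D₁ = 3.87 × (1 + 0.065) = 4.1216.
P₀ = 4.1216 / (0.1053 − 0.065) = 4.1216 / 0.0403 = 102.2717

€102.27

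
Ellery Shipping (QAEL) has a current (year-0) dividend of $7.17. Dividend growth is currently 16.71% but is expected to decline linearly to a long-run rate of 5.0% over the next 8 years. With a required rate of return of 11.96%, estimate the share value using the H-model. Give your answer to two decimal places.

H-model: P₀ = D₀[(1+g_L) + H(g_S−g_L)]/(r−g_L), with H = 8/2 = 4.
P₀ = 7.17 × [(1+0.05) + 4×(0.1671−0.05)] / (0.1196−0.05)
   = 7.17 × 1.5184 / 0.0696 = 156.4214

$156.42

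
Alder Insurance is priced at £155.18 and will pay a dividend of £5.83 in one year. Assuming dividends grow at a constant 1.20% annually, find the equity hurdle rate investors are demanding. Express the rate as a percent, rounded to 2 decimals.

4.96%

Rearranging the constant-growth DDM: r = D₁/P₀ + g.
r = 5.8300 / 155.18 + 0.012 = 0.03757 + 0.012 = 0.04957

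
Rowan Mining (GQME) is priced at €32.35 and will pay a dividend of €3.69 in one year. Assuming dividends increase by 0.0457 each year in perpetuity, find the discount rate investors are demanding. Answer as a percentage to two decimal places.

15.98%

Rearranging the constant-growth DDM: r = D₁/P₀ + g.
r = 3.6900 / 32.35 + 0.0457 = 0.11406 + 0.0457 = 0.15976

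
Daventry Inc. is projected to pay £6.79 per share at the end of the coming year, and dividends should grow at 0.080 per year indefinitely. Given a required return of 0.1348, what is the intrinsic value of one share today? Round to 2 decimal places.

£123.91

Gordon growth model: P₀ = D₁/(r − g), with D₁ = 6.79 given directly.
P₀ = 6.7900 / (0.1348 − 0.08) = 6.7900 / 0.0548 = 123.9051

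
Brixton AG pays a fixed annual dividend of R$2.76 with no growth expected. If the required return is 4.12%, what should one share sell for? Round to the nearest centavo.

Zero-growth DDM (perpetuity): P₀ = D/r = 2.76 / 0.0412 = 66.9903

R$66.99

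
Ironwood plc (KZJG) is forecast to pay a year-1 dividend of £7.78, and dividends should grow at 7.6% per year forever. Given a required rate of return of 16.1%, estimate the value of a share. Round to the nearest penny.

£91.53

Gordon growth model: P₀ = D₁/(r − g), with D₁ = 7.78 given directly.
P₀ = 7.7800 / (0.161 − 0.076) = 7.7800 / 0.085 = 91.5294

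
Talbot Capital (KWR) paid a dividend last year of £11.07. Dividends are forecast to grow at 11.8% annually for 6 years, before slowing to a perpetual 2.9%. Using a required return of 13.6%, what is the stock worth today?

Two-stage DDM. Project D₁…D_6 at 0.118, terminal growth 0.029, discount at r = 0.136.
D_1 = 12.3763
D_2 = 13.8367
D_3 = 15.4694
D_4 = 17.2948
D_5 = 19.3356
D_6 = 21.6172
Terminal value at t=6: TV = D_7/(r−g) = 22.2440/(0.136−0.029) = 207.8883
P₀ = 12.3763/(1+0.136)^1 + 13.8367/(1+0.136)^2 + 15.4694/(1+0.136)^3 + 17.2948/(1+0.136)^4 + 19.3356/(1+0.136)^5 + 21.6172/(1+0.136)^6 + 207.8883/(1+0.136)^6 = 159.5620

£159.56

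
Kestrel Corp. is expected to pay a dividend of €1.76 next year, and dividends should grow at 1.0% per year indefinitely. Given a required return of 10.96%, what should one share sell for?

Gordon growth model: P₀ = D₁/(r − g), with D₁ = 1.76 given directly.
P₀ = 1.7600 / (0.1096 − 0.01) = 1.7600 / 0.0996 = 17.6707

€17.67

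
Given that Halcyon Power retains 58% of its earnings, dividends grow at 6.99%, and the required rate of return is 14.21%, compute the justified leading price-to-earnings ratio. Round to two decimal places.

5.82

Payout ratio b = 1 − 0.58 = 0.42.
Justified leading P/E = b/(r−g) = 0.42/(0.1421−0.0699) = 5.8172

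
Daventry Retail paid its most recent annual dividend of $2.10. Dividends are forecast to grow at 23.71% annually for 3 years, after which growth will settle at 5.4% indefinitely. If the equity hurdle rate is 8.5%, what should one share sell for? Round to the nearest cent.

$114.07

Two-stage DDM. Project D₁…D_3 at 0.2371, terminal growth 0.054, discount at r = 0.085.
D_1 = 2.5979
D_2 = 3.2139
D_3 = 3.9759
Terminal value at t=3: TV = D_4/(r−g) = 4.1906/(0.085−0.054) = 135.1801
P₀ = 2.5979/(1+0.085)^1 + 3.2139/(1+0.085)^2 + 3.9759/(1+0.085)^3 + 135.1801/(1+0.085)^3 = 114.0707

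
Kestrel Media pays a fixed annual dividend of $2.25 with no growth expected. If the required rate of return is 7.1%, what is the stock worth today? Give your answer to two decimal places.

Zero-growth DDM (perpetuity): P₀ = D/r = 2.25 / 0.071 = 31.6901

$31.69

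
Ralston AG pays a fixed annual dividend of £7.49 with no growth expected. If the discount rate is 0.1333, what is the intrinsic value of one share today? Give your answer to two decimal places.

Zero-growth DDM (perpetuity): P₀ = D/r = 7.49 / 0.1333 = 56.1890

£56.19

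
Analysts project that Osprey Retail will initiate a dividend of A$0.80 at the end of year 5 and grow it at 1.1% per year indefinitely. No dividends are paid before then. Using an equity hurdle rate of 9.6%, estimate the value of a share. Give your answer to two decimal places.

Deferred-dividend DDM. At t=4 the remaining stream is a growing perpetuity with first payment D_5 = 0.80.
V_4 = D_5/(r−g) = 0.80/(0.096−0.011) = 9.4118
P₀ = V_4/(1+r)^4 = 9.4118/(1+0.096)^4 = 6.5227

A$6.52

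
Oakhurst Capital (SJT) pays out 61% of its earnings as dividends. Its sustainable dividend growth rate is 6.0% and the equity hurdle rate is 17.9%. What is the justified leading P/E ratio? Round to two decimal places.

Justified leading P/E = b/(r−g) = 0.61/(0.179−0.06) = 5.1261

5.13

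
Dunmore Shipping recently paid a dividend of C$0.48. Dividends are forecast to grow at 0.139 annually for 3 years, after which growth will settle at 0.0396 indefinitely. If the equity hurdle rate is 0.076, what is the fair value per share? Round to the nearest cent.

Two-stage DDM. Project D₁…D_3 at 0.139, terminal growth 0.0396, discount at r = 0.076.
D_1 = 0.5467
D_2 = 0.6227
D_3 = 0.7093
Terminal value at t=3: TV = D_4/(r−g) = 0.7374/(0.076−0.0396) = 20.2571
P₀ = 0.5467/(1+0.076)^1 + 0.6227/(1+0.076)^2 + 0.7093/(1+0.076)^3 + 20.2571/(1+0.076)^3 = 17.8760

C$17.88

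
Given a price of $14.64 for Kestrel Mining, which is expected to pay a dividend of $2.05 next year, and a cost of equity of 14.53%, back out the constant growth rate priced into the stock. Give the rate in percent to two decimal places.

0.53%

From P₀ = D₁/(r − g), the implied growth is g = r − D₁/P₀.
g = 0.1453 − 2.05/14.64 = 0.1453 − 0.14003 = 0.00527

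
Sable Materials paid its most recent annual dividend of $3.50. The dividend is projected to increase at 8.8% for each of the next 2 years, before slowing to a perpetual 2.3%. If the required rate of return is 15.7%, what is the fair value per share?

$30.01

Two-stage DDM. Project D₁…D_2 at 0.088, terminal growth 0.023, discount at r = 0.157.
D_1 = 3.8080
D_2 = 4.1431
Terminal value at t=2: TV = D_3/(r−g) = 4.2384/(0.157−0.023) = 31.6298
P₀ = 3.8080/(1+0.157)^1 + 4.1431/(1+0.157)^2 + 31.6298/(1+0.157)^2 = 30.0144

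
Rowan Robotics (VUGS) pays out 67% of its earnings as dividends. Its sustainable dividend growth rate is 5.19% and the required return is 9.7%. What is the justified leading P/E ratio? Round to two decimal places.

Justified leading P/E = b/(r−g) = 0.67/(0.097−0.0519) = 14.8559

14.86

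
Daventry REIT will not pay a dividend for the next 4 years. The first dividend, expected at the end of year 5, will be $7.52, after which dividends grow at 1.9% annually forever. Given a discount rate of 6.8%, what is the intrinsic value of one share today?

Deferred-dividend DDM. At t=4 the remaining stream is a growing perpetuity with first payment D_5 = 7.52.
V_4 = D_5/(r−g) = 7.52/(0.068−0.019) = 153.4694
P₀ = V_4/(1+r)^4 = 153.4694/(1+0.068)^4 = 117.9605

$117.96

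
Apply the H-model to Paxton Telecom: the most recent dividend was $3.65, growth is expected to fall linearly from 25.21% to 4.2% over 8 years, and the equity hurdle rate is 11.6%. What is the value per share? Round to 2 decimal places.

$92.85

H-model: P₀ = D₀[(1+g_L) + H(g_S−g_L)]/(r−g_L), with H = 8/2 = 4.
P₀ = 3.65 × [(1+0.042) + 4×(0.2521−0.042)] / (0.116−0.042)
   = 3.65 × 1.8824 / 0.074 = 92.8481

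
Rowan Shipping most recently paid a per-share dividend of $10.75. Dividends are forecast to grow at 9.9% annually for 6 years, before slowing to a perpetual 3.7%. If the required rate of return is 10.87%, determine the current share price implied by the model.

Two-stage DDM. Project D₁…D_6 at 0.099, terminal growth 0.037, discount at r = 0.1087.
D_1 = 11.8142
D_2 = 12.9839
D_3 = 14.2693
D_4 = 15.6819
D_5 = 17.2344
D_6 = 18.9406
Terminal value at t=6: TV = D_7/(r−g) = 19.6414/(0.1087−0.037) = 273.9392
P₀ = 11.8142/(1+0.1087)^1 + 12.9839/(1+0.1087)^2 + 14.2693/(1+0.1087)^3 + 15.6819/(1+0.1087)^4 + 17.2344/(1+0.1087)^5 + 18.9406/(1+0.1087)^6 + 273.9392/(1+0.1087)^6 = 210.0460

$210.05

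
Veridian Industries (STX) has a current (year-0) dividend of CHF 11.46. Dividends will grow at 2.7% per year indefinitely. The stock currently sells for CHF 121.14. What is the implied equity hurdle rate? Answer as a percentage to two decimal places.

Rearranging the constant-growth DDM: r = D₁/P₀ + g.
D₁ = 11.46 × (1 + 0.027) = 11.7694.
r = 11.7694 / 121.14 + 0.027 = 0.09716 + 0.027 = 0.12416

12.42%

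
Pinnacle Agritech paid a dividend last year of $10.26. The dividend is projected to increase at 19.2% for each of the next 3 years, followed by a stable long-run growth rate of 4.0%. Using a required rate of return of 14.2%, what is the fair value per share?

$152.52

Two-stage DDM. Project D₁…D_3 at 0.192, terminal growth 0.04, discount at r = 0.142.
D_1 = 12.2299
D_2 = 14.5781
D_3 = 17.3771
Terminal value at t=3: TV = D_4/(r−g) = 18.0721/(0.142−0.04) = 177.1778
P₀ = 12.2299/(1+0.142)^1 + 14.5781/(1+0.142)^2 + 17.3771/(1+0.142)^3 + 177.1778/(1+0.142)^3 = 152.5176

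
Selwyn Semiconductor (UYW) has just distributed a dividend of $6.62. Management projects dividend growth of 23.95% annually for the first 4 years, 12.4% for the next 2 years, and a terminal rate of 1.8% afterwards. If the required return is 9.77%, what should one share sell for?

$202.65

Three-stage DDM. Project D₁…D_6; terminal Gordon value at t=6 with g = 0.018; discount at r = 0.0977.
D_1 = 8.2055
D_2 = 10.1707
D_3 = 12.6066
D_4 = 15.6259
D_5 = 17.5635
D_6 = 19.7413
TV_6 = 20.0967/(0.0977−0.018) = 252.1542
P₀ = Σ Dₜ/(1+r)ᵗ + TV_6/(1+r)^6 = 202.6474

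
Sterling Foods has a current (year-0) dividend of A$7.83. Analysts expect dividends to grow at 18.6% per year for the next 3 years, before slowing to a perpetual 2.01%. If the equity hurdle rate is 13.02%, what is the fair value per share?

Two-stage DDM. Project D₁…D_3 at 0.186, terminal growth 0.0201, discount at r = 0.1302.
D_1 = 9.2864
D_2 = 11.0136
D_3 = 13.0622
Terminal value at t=3: TV = D_4/(r−g) = 13.3247/(0.1302−0.0201) = 121.0239
P₀ = 9.2864/(1+0.1302)^1 + 11.0136/(1+0.1302)^2 + 13.0622/(1+0.1302)^3 + 121.0239/(1+0.1302)^3 = 109.7179

A$109.72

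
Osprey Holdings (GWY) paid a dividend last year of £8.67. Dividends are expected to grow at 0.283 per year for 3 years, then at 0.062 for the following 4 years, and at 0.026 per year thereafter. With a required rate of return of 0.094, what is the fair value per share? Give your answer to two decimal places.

£275.42

Three-stage DDM. Project D₁…D_7; terminal Gordon value at t=7 with g = 0.026; discount at r = 0.094.
D_1 = 11.1236
D_2 = 14.2716
D_3 = 18.3105
D_4 = 19.4457
D_5 = 20.6513
D_6 = 21.9317
D_7 = 23.2915
TV_7 = 23.8971/(0.094−0.026) = 351.4274
P₀ = Σ Dₜ/(1+r)ᵗ + TV_7/(1+r)^7 = 275.4183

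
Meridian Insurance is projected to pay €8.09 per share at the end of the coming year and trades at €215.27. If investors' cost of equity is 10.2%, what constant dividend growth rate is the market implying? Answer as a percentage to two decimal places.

From P₀ = D₁/(r − g), the implied growth is g = r − D₁/P₀.
g = 0.102 − 8.09/215.27 = 0.102 − 0.03758 = 0.06442

6.44%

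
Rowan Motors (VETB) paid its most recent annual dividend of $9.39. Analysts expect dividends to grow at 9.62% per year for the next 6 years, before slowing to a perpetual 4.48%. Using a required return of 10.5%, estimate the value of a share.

Two-stage DDM. Project D₁…D_6 at 0.0962, terminal growth 0.0448, discount at r = 0.105.
D_1 = 10.2933
D_2 = 11.2835
D_3 = 12.3690
D_4 = 13.5589
D_5 = 14.8633
D_6 = 16.2931
Terminal value at t=6: TV = D_7/(r−g) = 17.0231/(0.105−0.0448) = 282.7750
P₀ = 10.2933/(1+0.105)^1 + 11.2835/(1+0.105)^2 + 12.3690/(1+0.105)^3 + 13.5589/(1+0.105)^4 + 14.8633/(1+0.105)^5 + 16.2931/(1+0.105)^6 + 282.7750/(1+0.105)^6 = 210.1246

$210.12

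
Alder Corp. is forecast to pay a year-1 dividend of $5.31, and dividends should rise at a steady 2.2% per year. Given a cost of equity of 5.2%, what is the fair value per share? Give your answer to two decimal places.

Gordon growth model: P₀ = D₁/(r − g), with D₁ = 5.31 given directly.
P₀ = 5.3100 / (0.052 − 0.022) = 5.3100 / 0.03 = 177.0000

$177.00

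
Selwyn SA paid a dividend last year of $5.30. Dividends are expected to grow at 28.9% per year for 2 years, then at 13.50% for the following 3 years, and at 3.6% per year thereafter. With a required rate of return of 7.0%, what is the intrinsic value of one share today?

Three-stage DDM. Project D₁…D_5; terminal Gordon value at t=5 with g = 0.036; discount at r = 0.07.
D_1 = 6.8317
D_2 = 8.8061
D_3 = 9.9949
D_4 = 11.3442
D_5 = 12.8757
TV_5 = 13.3392/(0.07−0.036) = 392.3287
P₀ = Σ Dₜ/(1+r)ᵗ + TV_5/(1+r)^5 = 319.7947

$319.79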